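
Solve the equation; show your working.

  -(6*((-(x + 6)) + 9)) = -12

Step 1. [-(6*((-(x + 6)) + 9)) = -12] flip signs both sides, so neg: 6*((-(x + 6)) + 9) = 12.
Step 2. [6*((-(x + 6)) + 9) = 12] leading coefficient 6: divide by 6, so div: (-(x + 6)) + 9 = 2.
Step 3. [(-(x + 6)) + 9 = 2] subtract 9: x sits inside (… + 9). So sub: -(x + 6) = -7.
Step 4. [-(x + 6) = -7] LHS negated; negate both sides. So neg: x + 6 = 7.
Step 5. [x + 6 = 7] peel the +6: subtract 6 from each side. So sub: x = 1.

Answer: x ∈ {1}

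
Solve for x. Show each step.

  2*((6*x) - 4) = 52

Step 1. [2*((6*x) - 4) = 52] 2 out front; divide by 2. So div: (6*x) - 4 = 26.
Step 2. [(6*x) - 4 = 26] peel the -4: add 4 from each side, so sub: 6*x = 30.
Step 3. [6*x = 30] 6·(inner) — divide through by 6 ⇒ div: x = 5.

Answer: x ∈ {5}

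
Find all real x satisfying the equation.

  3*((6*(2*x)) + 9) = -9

Step 1. [3*((6*(2*x)) + 9) = -9] LHS = 3·(…); ÷3 both sides ⇒ div: (6*(2*x)) + 9 = -3.
Step 2. [(6*(2*x)) + 9 = -3] 9 comes off first (subtract 9) ⇒ sub: 6*(2*x) = -12.
Step 3. [6*(2*x) = -12] 6 out front; divide by 6, so div: 2*x = -2.
Step 4. [2*x = -2] LHS = 2·(…); ÷2 both sides. So div: x = -1.

Answer: x ∈ {-1}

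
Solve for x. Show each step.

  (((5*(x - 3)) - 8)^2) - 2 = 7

Step 1. [(((5*(x - 3)) - 8)^2) - 2 = 7] the outer -2 inverts by adding 2, so sub: ((5*(x - 3)) - 8)^2 = 9.
Step 2. [((5*(x - 3)) - 8)^2 = 9] 9 ≥ 0, LHS is (·)² — take ±√ ⇒ sqrt: (5*(x - 3)) - 8 = 3 or -3.
Step 3. [(5*(x - 3)) - 8 = 3 or -3] add 8: x sits inside (… - 8). So sub: 5*(x - 3) = 11 or 5.
Step 4. [5*(x - 3) = 11 or 5] 5·(inner) — divide through by 5, so div: x - 3 = 11/5 or 1.
Step 5. [x - 3 = 11/5 or 1] add 3: x sits inside (… - 3) ⇒ sub: x = 26/5 or 4.

Answer: x ∈ {4, 26/5}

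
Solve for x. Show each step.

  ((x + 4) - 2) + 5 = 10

Step 1. [((x + 4) - 2) + 5 = 10] 5 comes off first (subtract 5). So sub: (x + 4) - 2 = 5.
Step 2. [(x + 4) - 2 = 5] peel the -2: add 2 from each side. So sub: x + 4 = 7.
Step 3. [x + 4 = 7] subtract 4: x sits inside (… + 4). So sub: x = 3.

Answer: x ∈ {3}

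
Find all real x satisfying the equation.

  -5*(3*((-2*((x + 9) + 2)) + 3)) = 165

Step 1. [-5*(3*((-2*((x + 9) + 2)) + 3)) = 165] divide by the outer -5 ⇒ div: 3*((-2*((x + 9) + 2)) + 3) = -33.
Step 2. [3*((-2*((x + 9) + 2)) + 3) = -33] leading coefficient 3: divide by 3. So div: (-2*((x + 9) + 2)) + 3 = -11.
Step 3. [(-2*((x + 9) + 2)) + 3 = -11] peel the +3: subtract 3 from each side ⇒ sub: -2*((x + 9) + 2) = -14.
Step 4. [-2*((x + 9) + 2) = -14] -2 out front; divide by -2 ⇒ div: (x + 9) + 2 = 7.
Step 5. [(x + 9) + 2 = 7] peel the +2: subtract 2 from each side, so sub: x + 9 = 5.
Step 6. [x + 9 = 5] +9 is outermost — subtract 9 both sides, so sub: x = -4.

Answer: x ∈ {-4}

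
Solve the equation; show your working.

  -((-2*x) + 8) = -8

Step 1. [-((-2*x) + 8) = -8] flip signs both sides. So neg: (-2*x) + 8 = 8.
Step 2. [(-2*x) + 8 = 8] subtract 8: x sits inside (… + 8), so sub: -2*x = 0.
Step 3. [-2*x = 0] -2 out front; divide by -2, so div: x = 0.

Answer: x ∈ {0}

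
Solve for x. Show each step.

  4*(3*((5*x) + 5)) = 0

Step 1. [4*(3*((5*x) + 5)) = 0] LHS = 4·(…); ÷4 both sides. So div: 3*((5*x) + 5) = 0.
Step 2. [3*((5*x) + 5) = 0] 3·(inner) — divide through by 3 ⇒ div: (5*x) + 5 = 0.
Step 3. [(5*x) + 5 = 0] subtract 5: x sits inside (… + 5) ⇒ sub: 5*x = -5.
Step 4. [5*x = -5] 5 out front; divide by 5, so div: x = -1.

Answer: x ∈ {-1}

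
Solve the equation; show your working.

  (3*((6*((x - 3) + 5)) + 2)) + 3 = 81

Step 1. [(3*((6*((x - 3) + 5)) + 2)) + 3 = 81] peel the +3: subtract 3 from each side. So sub: 3*((6*((x - 3) + 5)) + 2) = 78.
Step 2. [3*((6*((x - 3) + 5)) + 2) = 78] 3 out front; divide by 3, so div: (6*((x - 3) + 5)) + 2 = 26.
Step 3. [(6*((x - 3) + 5)) + 2 = 26] +2 is outermost — subtract 2 both sides. So sub: 6*((x - 3) + 5) = 24.
Step 4. [6*((x - 3) + 5) = 24] LHS = 6·(…); ÷6 both sides, so div: (x - 3) + 5 = 4.
Step 5. [(x - 3) + 5 = 4] 5 comes off first (subtract 5) ⇒ sub: x - 3 = -1.
Step 6. [x - 3 = -1] -3 is outermost — add 3 both sides. So sub: x = 2.

Answer: x ∈ {2}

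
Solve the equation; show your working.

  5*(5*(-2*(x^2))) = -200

Step 1. [5*(5*(-2*(x^2))) = -200] divide by the outer 5, so div: 5*(-2*(x^2)) = -40.
Step 2. [5*(-2*(x^2)) = -40] 5 out front; divide by 5. So div: -2*(x^2) = -8.
Step 3. [-2*(x^2) = -8] -2·(inner) — divide through by -2, so div: x^2 = 4.
Step 4. [x^2 = 4] √ both sides: 4 ≥ 0 gives two branches, so sqrt: x = 2 or -2.

Answer: x ∈ {-2, 2}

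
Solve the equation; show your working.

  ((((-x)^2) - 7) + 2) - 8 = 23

Step 1. [((((-x)^2) - 7) + 2) - 8 = 23] 8 comes off first (add 8) ⇒ sub: (((-x)^2) - 7) + 2 = 31.
Step 2. [(((-x)^2) - 7) + 2 = 31] subtract 2: x sits inside (… + 2). So sub: ((-x)^2) - 7 = 29.
Step 3. [((-x)^2) - 7 = 29] add 7: x sits inside (… - 7) ⇒ sub: (-x)^2 = 36.
Step 4. [(-x)^2 = 36] LHS squared, RHS 36 ≥ 0: apply √ (±) ⇒ sqrt: -x = 6 or -6.
Step 5. [-x = 6 or -6] LHS negated; negate both sides ⇒ neg: x = -6 or 6.

Answer: x ∈ {-6, 6}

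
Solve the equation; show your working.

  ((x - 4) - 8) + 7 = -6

Step 1. [((x - 4) - 8) + 7 = -6] the outer +7 inverts by subtracting 7. So sub: (x - 4) - 8 = -13.
Step 2. [(x - 4) - 8 = -13] the outer -8 inverts by adding 8, so sub: x - 4 = -5.
Step 3. [x - 4 = -5] the outer -4 inverts by adding 4. So sub: x = -1.

Answer: x ∈ {-1}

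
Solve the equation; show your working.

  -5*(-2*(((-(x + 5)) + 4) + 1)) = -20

Step 1. [-5*(-2*(((-(x + 5)) + 4) + 1)) = -20] LHS = -5·(…); ÷-5 both sides ⇒ div: -2*(((-(x + 5)) + 4) + 1) = 4.
Step 2. [-2*(((-(x + 5)) + 4) + 1) = 4] leading coefficient -2: divide by -2. So div: ((-(x + 5)) + 4) + 1 = -2.
Step 3. [((-(x + 5)) + 4) + 1 = -2] peel the +1: subtract 1 from each side, so sub: (-(x + 5)) + 4 = -3.
Step 4. [(-(x + 5)) + 4 = -3] 4 comes off first (subtract 4). So sub: -(x + 5) = -7.
Step 5. [-(x + 5) = -7] leading − — multiply by −1, so neg: x + 5 = 7.
Step 6. [x + 5 = 7] subtract 5: x sits inside (… + 5), so sub: x = 2.

Answer: x ∈ {2}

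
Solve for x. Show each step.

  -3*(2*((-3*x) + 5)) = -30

Step 1. [-3*(2*((-3*x) + 5)) = -30] divide by the outer -3. So div: 2*((-3*x) + 5) = 10.
Step 2. [2*((-3*x) + 5) = 10] 2 out front; divide by 2 ⇒ div: (-3*x) + 5 = 5.
Step 3. [(-3*x) + 5 = 5] +5 is outermost — subtract 5 both sides ⇒ sub: -3*x = 0.
Step 4. [-3*x = 0] divide by the outer -3, so div: x = 0.

Answer: x ∈ {0}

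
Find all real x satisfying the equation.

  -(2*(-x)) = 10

Step 1. [-(2*(-x)) = 10] LHS negated; negate both sides ⇒ neg: 2*(-x) = -10.
Step 2. [2*(-x) = -10] divide by the outer 2 ⇒ div: -x = -5.
Step 3. [-x = -5] LHS negated; negate both sides. So neg: x = 5.

Answer: x ∈ {5}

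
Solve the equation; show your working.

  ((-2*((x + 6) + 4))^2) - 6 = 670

Step 1. [((-2*((x + 6) + 4))^2) - 6 = 670] peel the -6: add 6 from each side ⇒ sub: (-2*((x + 6) + 4))^2 = 676.
Step 2. [(-2*((x + 6) + 4))^2 = 676] 676 ≥ 0, LHS is (·)² — take ±√. So sqrt: -2*((x + 6) + 4) = 26 or -26.
Step 3. [-2*((x + 6) + 4) = 26 or -26] LHS = -2·(…); ÷-2 both sides, so div: (x + 6) + 4 = -13 or 13.
Step 4. [(x + 6) + 4 = -13 or 13] subtract 4: x sits inside (… + 4). So sub: x + 6 = -17 or 9.
Step 5. [x + 6 = -17 or 9] peel the +6: subtract 6 from each side ⇒ sub: x = -23 or 3.

Answer: x ∈ {-23, 3}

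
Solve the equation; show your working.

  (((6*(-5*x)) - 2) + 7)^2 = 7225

Step 1. [(((6*(-5*x)) - 2) + 7)^2 = 7225] LHS squared, RHS 7225 ≥ 0: apply √ (±). So sqrt: ((6*(-5*x)) - 2) + 7 = 85 or -85.
Step 2. [((6*(-5*x)) - 2) + 7 = 85 or -85] subtract 7: x sits inside (… + 7). So sub: (6*(-5*x)) - 2 = 78 or -92.
Step 3. [(6*(-5*x)) - 2 = 78 or -92] add 2: x sits inside (… - 2). So sub: 6*(-5*x) = 80 or -90.
Step 4. [6*(-5*x) = 80 or -90] LHS = 6·(…); ÷6 both sides ⇒ div: -5*x = 40/3 or -15.
Step 5. [-5*x = 40/3 or -15] divide by the outer -5. So div: x = -8/3 or 3.

Answer: x ∈ {-8/3, 3}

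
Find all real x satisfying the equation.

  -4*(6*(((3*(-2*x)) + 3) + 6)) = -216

Step 1. [-4*(6*(((3*(-2*x)) + 3) + 6)) = -216] -4 out front; divide by -4, so div: 6*(((3*(-2*x)) + 3) + 6) = 54.
Step 2. [6*(((3*(-2*x)) + 3) + 6) = 54] leading coefficient 6: divide by 6. So div: ((3*(-2*x)) + 3) + 6 = 9.
Step 3. [((3*(-2*x)) + 3) + 6 = 9] the outer +6 inverts by subtracting 6 ⇒ sub: (3*(-2*x)) + 3 = 3.
Step 4. [(3*(-2*x)) + 3 = 3] common factor 3 (LHS and 3) — divide through, so factor: (-2*x) + 1 = 1.
Step 5. [(-2*x) + 1 = 1] peel the +1: subtract 1 from each side, so sub: -2*x = 0.
Step 6. [-2*x = 0] -2 out front; divide by -2. So div: x = 0.

Answer: x ∈ {0}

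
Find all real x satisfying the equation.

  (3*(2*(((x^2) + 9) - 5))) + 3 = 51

Step 1. [(3*(2*(((x^2) + 9) - 5))) + 3 = 51] common factor 3 (LHS and 51) — divide through ⇒ factor: (2*(((x^2) + 9) - 5)) + 1 = 17.
Step 2. [(2*(((x^2) + 9) - 5)) + 1 = 17] peel the +1: subtract 1 from each side ⇒ sub: 2*(((x^2) + 9) - 5) = 16.
Step 3. [2*(((x^2) + 9) - 5) = 16] divide by the outer 2, so div: ((x^2) + 9) - 5 = 8.
Step 4. [((x^2) + 9) - 5 = 8] peel the -5: add 5 from each side. So sub: (x^2) + 9 = 13.
Step 5. [(x^2) + 9 = 13] peel the +9: subtract 9 from each side, so sub: x^2 = 4.
Step 6. [x^2 = 4] √ both sides: 4 ≥ 0 gives two branches. So sqrt: x = 2 or -2.

Answer: x ∈ {-2, 2}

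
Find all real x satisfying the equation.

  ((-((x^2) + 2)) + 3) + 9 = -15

Step 1. [((-((x^2) + 2)) + 3) + 9 = -15] +9 is outermost — subtract 9 both sides. So sub: (-((x^2) + 2)) + 3 = -24.
Step 2. [(-((x^2) + 2)) + 3 = -24] the outer +3 inverts by subtracting 3 ⇒ sub: -((x^2) + 2) = -27.
Step 3. [-((x^2) + 2) = -27] leading − — multiply by −1, so neg: (x^2) + 2 = 27.
Step 4. [(x^2) + 2 = 27] the outer +2 inverts by subtracting 2, so sub: x^2 = 25.
Step 5. [x^2 = 25] √ both sides: 25 ≥ 0 gives two branches, so sqrt: x = 5 or -5.

Answer: x ∈ {-5, 5}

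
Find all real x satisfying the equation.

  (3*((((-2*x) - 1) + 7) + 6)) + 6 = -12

Step 1. [(3*((((-2*x) - 1) + 7) + 6)) + 6 = -12] the outer +6 inverts by subtracting 6, so sub: 3*((((-2*x) - 1) + 7) + 6) = -18.
Step 2. [3*((((-2*x) - 1) + 7) + 6) = -18] leading coefficient 3: divide by 3, so div: (((-2*x) - 1) + 7) + 6 = -6.
Step 3. [(((-2*x) - 1) + 7) + 6 = -6] +6 is outermost — subtract 6 both sides, so sub: ((-2*x) - 1) + 7 = -12.
Step 4. [((-2*x) - 1) + 7 = -12] +7 is outermost — subtract 7 both sides, so sub: (-2*x) - 1 = -19.
Step 5. [(-2*x) - 1 = -19] 1 comes off first (add 1), so sub: -2*x = -18.
Step 6. [-2*x = -18] divide by the outer -2. So div: x = 9.

Answer: x ∈ {9}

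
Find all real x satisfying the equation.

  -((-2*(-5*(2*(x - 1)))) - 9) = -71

Step 1. [-((-2*(-5*(2*(x - 1)))) - 9) = -71] leading − — multiply by −1. So neg: (-2*(-5*(2*(x - 1)))) - 9 = 71.
Step 2. [(-2*(-5*(2*(x - 1)))) - 9 = 71] 9 comes off first (add 9) ⇒ sub: -2*(-5*(2*(x - 1))) = 80.
Step 3. [-2*(-5*(2*(x - 1))) = 80] divide by the outer -2. So div: -5*(2*(x - 1)) = -40.
Step 4. [-5*(2*(x - 1)) = -40] leading coefficient -5: divide by -5. So div: 2*(x - 1) = 8.
Step 5. [2*(x - 1) = 8] LHS = 2·(…); ÷2 both sides ⇒ div: x - 1 = 4.
Step 6. [x - 1 = 4] add 1: x sits inside (… - 1), so sub: x = 5.

Answer: x ∈ {5}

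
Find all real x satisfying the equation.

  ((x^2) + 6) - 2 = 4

Step 1. [((x^2) + 6) - 2 = 4] -2 is outermost — add 2 both sides ⇒ sub: (x^2) + 6 = 6.
Step 2. [(x^2) + 6 = 6] subtract 6: x sits inside (… + 6) ⇒ sub: x^2 = 0.
Step 3. [x^2 = 0] LHS squared, RHS 0 ≥ 0: apply √ (±). So sqrt: x = 0.

Answer: x ∈ {0}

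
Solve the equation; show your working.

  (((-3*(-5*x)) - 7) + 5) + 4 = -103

Step 1. [(((-3*(-5*x)) - 7) + 5) + 4 = -103] 4 comes off first (subtract 4). So sub: ((-3*(-5*x)) - 7) + 5 = -107.
Step 2. [((-3*(-5*x)) - 7) + 5 = -107] peel the +5: subtract 5 from each side ⇒ sub: (-3*(-5*x)) - 7 = -112.
Step 3. [(-3*(-5*x)) - 7 = -112] add 7: x sits inside (… - 7). So sub: -3*(-5*x) = -105.
Step 4. [-3*(-5*x) = -105] -3 out front; divide by -3 ⇒ div: -5*x = 35.
Step 5. [-5*x = 35] -5 out front; divide by -5. So div: x = -7.

Answer: x ∈ {-7}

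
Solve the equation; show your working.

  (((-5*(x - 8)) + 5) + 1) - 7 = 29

Step 1. [(((-5*(x - 8)) + 5) + 1) - 7 = 29] add 7: x sits inside (… - 7), so sub: ((-5*(x - 8)) + 5) + 1 = 36.
Step 2. [((-5*(x - 8)) + 5) + 1 = 36] peel the +1: subtract 1 from each side ⇒ sub: (-5*(x - 8)) + 5 = 35.
Step 3. [(-5*(x - 8)) + 5 = 35] common factor -5 (LHS and 35) — divide through ⇒ factor: (x - 8) - 1 = -7.
Step 4. [(x - 8) - 1 = -7] peel the -1: add 1 from each side, so sub: x - 8 = -6.
Step 5. [x - 8 = -6] peel the -8: add 8 from each side. So sub: x = 2.

Answer: x ∈ {2}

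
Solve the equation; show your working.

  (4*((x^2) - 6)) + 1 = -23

Step 1. [(4*((x^2) - 6)) + 1 = -23] +1 is outermost — subtract 1 both sides ⇒ sub: 4*((x^2) - 6) = -24.
Step 2. [4*((x^2) - 6) = -24] leading coefficient 4: divide by 4, so div: (x^2) - 6 = -6.
Step 3. [(x^2) - 6 = -6] -6 is outermost — add 6 both sides ⇒ sub: x^2 = 0.
Step 4. [x^2 = 0] LHS squared, RHS 0 ≥ 0: apply √ (±) ⇒ sqrt: x = 0.

Answer: x ∈ {0}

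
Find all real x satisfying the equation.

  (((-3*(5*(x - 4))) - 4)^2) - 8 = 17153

Step 1. [(((-3*(5*(x - 4))) - 4)^2) - 8 = 17153] 8 comes off first (add 8) ⇒ sub: ((-3*(5*(x - 4))) - 4)^2 = 17161.
Step 2. [((-3*(5*(x - 4))) - 4)^2 = 17161] √ both sides: 17161 ≥ 0 gives two branches. So sqrt: (-3*(5*(x - 4))) - 4 = 131 or -131.
Step 3. [(-3*(5*(x - 4))) - 4 = 131 or -131] the outer -4 inverts by adding 4. So sub: -3*(5*(x - 4)) = 135 or -127.
Step 4. [-3*(5*(x - 4)) = 135 or -127] LHS = -3·(…); ÷-3 both sides. So div: 5*(x - 4) = -45 or 127/3.
Step 5. [5*(x - 4) = -45 or 127/3] 5 out front; divide by 5, so div: x - 4 = -9 or 127/15.
Step 6. [x - 4 = -9 or 127/15] add 4: x sits inside (… - 4), so sub: x = -5 or 187/15.

Answer: x ∈ {-5, 187/15}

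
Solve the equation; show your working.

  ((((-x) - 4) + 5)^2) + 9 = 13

Step 1. [((((-x) - 4) + 5)^2) + 9 = 13] +9 is outermost — subtract 9 both sides. So sub: (((-x) - 4) + 5)^2 = 4.
Step 2. [(((-x) - 4) + 5)^2 = 4] LHS squared, RHS 4 ≥ 0: apply √ (±). So sqrt: ((-x) - 4) + 5 = 2 or -2.
Step 3. [((-x) - 4) + 5 = 2 or -2] peel the +5: subtract 5 from each side, so sub: (-x) - 4 = -3 or -7.
Step 4. [(-x) - 4 = -3 or -7] 4 comes off first (add 4). So sub: -x = 1 or -3.
Step 5. [-x = 1 or -3] flip signs both sides ⇒ neg: x = -1 or 3.

Answer: x ∈ {-1, 3}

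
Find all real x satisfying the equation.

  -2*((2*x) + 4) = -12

Step 1. [-2*((2*x) + 4) = -12] -2 out front; divide by -2, so div: (2*x) + 4 = 6.
Step 2. [(2*x) + 4 = 6] 2 | LHS and 2 | 6: pull 2 out, so factor: x + 2 = 3.
Step 3. [x + 2 = 3] the outer +2 inverts by subtracting 2, so sub: x = 1.

Answer: x ∈ {1}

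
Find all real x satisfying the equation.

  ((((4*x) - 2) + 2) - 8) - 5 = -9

Step 1. [((((4*x) - 2) + 2) - 8) - 5 = -9] peel the -5: add 5 from each side. So sub: (((4*x) - 2) + 2) - 8 = -4.
Step 2. [(((4*x) - 2) + 2) - 8 = -4] 8 comes off first (add 8), so sub: ((4*x) - 2) + 2 = 4.
Step 3. [((4*x) - 2) + 2 = 4] the outer +2 inverts by subtracting 2 ⇒ sub: (4*x) - 2 = 2.
Step 4. [(4*x) - 2 = 2] peel the -2: add 2 from each side. So sub: 4*x = 4.
Step 5. [4*x = 4] divide by the outer 4 ⇒ div: x = 1.

Answer: x ∈ {1}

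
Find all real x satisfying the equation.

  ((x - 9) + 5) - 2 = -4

Step 1. [((x - 9) + 5) - 2 = -4] 2 comes off first (add 2) ⇒ sub: (x - 9) + 5 = -2.
Step 2. [(x - 9) + 5 = -2] 5 comes off first (subtract 5), so sub: x - 9 = -7.
Step 3. [x - 9 = -7] the outer -9 inverts by adding 9 ⇒ sub: x = 2.

Answer: x ∈ {2}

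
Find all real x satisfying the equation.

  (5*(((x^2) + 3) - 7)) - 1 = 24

Step 1. [(5*(((x^2) + 3) - 7)) - 1 = 24] the outer -1 inverts by adding 1 ⇒ sub: 5*(((x^2) + 3) - 7) = 25.
Step 2. [5*(((x^2) + 3) - 7) = 25] leading coefficient 5: divide by 5. So div: ((x^2) + 3) - 7 = 5.
Step 3. [((x^2) + 3) - 7 = 5] add 7: x sits inside (… - 7), so sub: (x^2) + 3 = 12.
Step 4. [(x^2) + 3 = 12] +3 is outermost — subtract 3 both sides, so sub: x^2 = 9.
Step 5. [x^2 = 9] LHS squared, RHS 9 ≥ 0: apply √ (±) ⇒ sqrt: x = 3 or -3.

Answer: x ∈ {-3, 3}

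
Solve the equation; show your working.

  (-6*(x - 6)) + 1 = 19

Step 1. [(-6*(x - 6)) + 1 = 19] 1 comes off first (subtract 1), so sub: -6*(x - 6) = 18.
Step 2. [-6*(x - 6) = 18] leading coefficient -6: divide by -6, so div: x - 6 = -3.
Step 3. [x - 6 = -3] peel the -6: add 6 from each side. So sub: x = 3.

Answer: x ∈ {3}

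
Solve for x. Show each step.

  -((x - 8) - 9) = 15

Step 1. [-((x - 8) - 9) = 15] flip signs both sides ⇒ neg: (x - 8) - 9 = -15.
Step 2. [(x - 8) - 9 = -15] -9 is outermost — add 9 both sides. So sub: x - 8 = -6.
Step 3. [x - 8 = -6] peel the -8: add 8 from each side. So sub: x = 2.

Answer: x ∈ {2}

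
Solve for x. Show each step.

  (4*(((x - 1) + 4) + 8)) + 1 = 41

Step 1. [(4*(((x - 1) + 4) + 8)) + 1 = 41] 1 comes off first (subtract 1). So sub: 4*(((x - 1) + 4) + 8) = 40.
Step 2. [4*(((x - 1) + 4) + 8) = 40] leading coefficient 4: divide by 4 ⇒ div: ((x - 1) + 4) + 8 = 10.
Step 3. [((x - 1) + 4) + 8 = 10] 8 comes off first (subtract 8), so sub: (x - 1) + 4 = 2.
Step 4. [(x - 1) + 4 = 2] +4 is outermost — subtract 4 both sides, so sub: x - 1 = -2.
Step 5. [x - 1 = -2] peel the -1: add 1 from each side. So sub: x = -1.

Answer: x ∈ {-1}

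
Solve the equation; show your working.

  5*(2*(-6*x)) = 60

Step 1. [5*(2*(-6*x)) = 60] LHS = 5·(…); ÷5 both sides. So div: 2*(-6*x) = 12.
Step 2. [2*(-6*x) = 12] 2 out front; divide by 2 ⇒ div: -6*x = 6.
Step 3. [-6*x = 6] leading coefficient -6: divide by -6. So div: x = -1.

Answer: x ∈ {-1}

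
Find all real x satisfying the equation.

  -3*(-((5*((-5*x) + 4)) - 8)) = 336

Step 1. [-3*(-((5*((-5*x) + 4)) - 8)) = 336] divide by the outer -3. So div: -((5*((-5*x) + 4)) - 8) = -112.
Step 2. [-((5*((-5*x) + 4)) - 8) = -112] flip signs both sides. So neg: (5*((-5*x) + 4)) - 8 = 112.
Step 3. [(5*((-5*x) + 4)) - 8 = 112] peel the -8: add 8 from each side. So sub: 5*((-5*x) + 4) = 120.
Step 4. [5*((-5*x) + 4) = 120] divide by the outer 5, so div: (-5*x) + 4 = 24.
Step 5. [(-5*x) + 4 = 24] +4 is outermost — subtract 4 both sides ⇒ sub: -5*x = 20.
Step 6. [-5*x = 20] divide by the outer -5, so div: x = -4.

Answer: x ∈ {-4}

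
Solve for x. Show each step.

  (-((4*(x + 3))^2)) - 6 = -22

Step 1. [(-((4*(x + 3))^2)) - 6 = -22] 6 comes off first (add 6), so sub: -((4*(x + 3))^2) = -16.
Step 2. [-((4*(x + 3))^2) = -16] flip signs both sides. So neg: (4*(x + 3))^2 = 16.
Step 3. [(4*(x + 3))^2 = 16] LHS squared, RHS 16 ≥ 0: apply √ (±), so sqrt: 4*(x + 3) = 4 or -4.
Step 4. [4*(x + 3) = 4 or -4] 4·(inner) — divide through by 4 ⇒ div: x + 3 = 1 or -1.
Step 5. [x + 3 = 1 or -1] subtract 3: x sits inside (… + 3). So sub: x = -2 or -4.

Answer: x ∈ {-4, -2}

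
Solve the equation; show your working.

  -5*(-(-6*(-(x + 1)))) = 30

Step 1. [-5*(-(-6*(-(x + 1)))) = 30] -5·(inner) — divide through by -5, so div: -(-6*(-(x + 1))) = -6.
Step 2. [-(-6*(-(x + 1))) = -6] leading − — multiply by −1, so neg: -6*(-(x + 1)) = 6.
Step 3. [-6*(-(x + 1)) = 6] -6 out front; divide by -6 ⇒ div: -(x + 1) = -1.
Step 4. [-(x + 1) = -1] LHS negated; negate both sides ⇒ neg: x + 1 = 1.
Step 5. [x + 1 = 1] 1 comes off first (subtract 1), so sub: x = 0.

Answer: x ∈ {0}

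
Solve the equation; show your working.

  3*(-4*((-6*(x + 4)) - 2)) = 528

Step 1. [3*(-4*((-6*(x + 4)) - 2)) = 528] divide by the outer 3 ⇒ div: -4*((-6*(x + 4)) - 2) = 176.
Step 2. [-4*((-6*(x + 4)) - 2) = 176] divide by the outer -4 ⇒ div: (-6*(x + 4)) - 2 = -44.
Step 3. [(-6*(x + 4)) - 2 = -44] add 2: x sits inside (… - 2) ⇒ sub: -6*(x + 4) = -42.
Step 4. [-6*(x + 4) = -42] LHS = -6·(…); ÷-6 both sides. So div: x + 4 = 7.
Step 5. [x + 4 = 7] subtract 4: x sits inside (… + 4), so sub: x = 3.

Answer: x ∈ {3}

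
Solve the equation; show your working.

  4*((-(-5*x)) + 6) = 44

Step 1. [4*((-(-5*x)) + 6) = 44] 4 out front; divide by 4, so div: (-(-5*x)) + 6 = 11.
Step 2. [(-(-5*x)) + 6 = 11] +6 is outermost — subtract 6 both sides, so sub: -(-5*x) = 5.
Step 3. [-(-5*x) = 5] LHS negated; negate both sides, so neg: -5*x = -5.
Step 4. [-5*x = -5] -5·(inner) — divide through by -5 ⇒ div: x = 1.

Answer: x ∈ {1}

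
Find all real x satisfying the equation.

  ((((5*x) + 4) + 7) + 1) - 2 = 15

Step 1. [((((5*x) + 4) + 7) + 1) - 2 = 15] -2 is outermost — add 2 both sides, so sub: (((5*x) + 4) + 7) + 1 = 17.
Step 2. [(((5*x) + 4) + 7) + 1 = 17] peel the +1: subtract 1 from each side. So sub: ((5*x) + 4) + 7 = 16.
Step 3. [((5*x) + 4) + 7 = 16] subtract 7: x sits inside (… + 7), so sub: (5*x) + 4 = 9.
Step 4. [(5*x) + 4 = 9] peel the +4: subtract 4 from each side ⇒ sub: 5*x = 5.
Step 5. [5*x = 5] divide by the outer 5 ⇒ div: x = 1.

Answer: x ∈ {1}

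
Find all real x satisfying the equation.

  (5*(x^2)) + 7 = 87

Step 1. [(5*(x^2)) + 7 = 87] subtract 7: x sits inside (… + 7). So sub: 5*(x^2) = 80.
Step 2. [5*(x^2) = 80] leading coefficient 5: divide by 5, so div: x^2 = 16.
Step 3. [x^2 = 16] √ both sides: 16 ≥ 0 gives two branches, so sqrt: x = 4 or -4.

Answer: x ∈ {-4, 4}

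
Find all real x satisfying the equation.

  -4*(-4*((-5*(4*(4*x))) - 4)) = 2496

Step 1. [-4*(-4*((-5*(4*(4*x))) - 4)) = 2496] divide by the outer -4 ⇒ div: -4*((-5*(4*(4*x))) - 4) = -624.
Step 2. [-4*((-5*(4*(4*x))) - 4) = -624] -4 out front; divide by -4 ⇒ div: (-5*(4*(4*x))) - 4 = 156.
Step 3. [(-5*(4*(4*x))) - 4 = 156] peel the -4: add 4 from each side. So sub: -5*(4*(4*x)) = 160.
Step 4. [-5*(4*(4*x)) = 160] LHS = -5·(…); ÷-5 both sides, so div: 4*(4*x) = -32.
Step 5. [4*(4*x) = -32] leading coefficient 4: divide by 4, so div: 4*x = -8.
Step 6. [4*x = -8] 4 out front; divide by 4, so div: x = -2.

Answer: x ∈ {-2}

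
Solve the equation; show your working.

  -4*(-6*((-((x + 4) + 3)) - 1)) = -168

Step 1. [-4*(-6*((-((x + 4) + 3)) - 1)) = -168] -4·(inner) — divide through by -4, so div: -6*((-((x + 4) + 3)) - 1) = 42.
Step 2. [-6*((-((x + 4) + 3)) - 1) = 42] -6·(inner) — divide through by -6, so div: (-((x + 4) + 3)) - 1 = -7.
Step 3. [(-((x + 4) + 3)) - 1 = -7] add 1: x sits inside (… - 1) ⇒ sub: -((x + 4) + 3) = -6.
Step 4. [-((x + 4) + 3) = -6] flip signs both sides ⇒ neg: (x + 4) + 3 = 6.
Step 5. [(x + 4) + 3 = 6] peel the +3: subtract 3 from each side, so sub: x + 4 = 3.
Step 6. [x + 4 = 3] 4 comes off first (subtract 4), so sub: x = -1.

Answer: x ∈ {-1}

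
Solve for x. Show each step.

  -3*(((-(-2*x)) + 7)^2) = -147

Step 1. [-3*(((-(-2*x)) + 7)^2) = -147] LHS = -3·(…); ÷-3 both sides. So div: ((-(-2*x)) + 7)^2 = 49.
Step 2. [((-(-2*x)) + 7)^2 = 49] LHS squared, RHS 49 ≥ 0: apply √ (±) ⇒ sqrt: (-(-2*x)) + 7 = 7 or -7.
Step 3. [(-(-2*x)) + 7 = 7 or -7] 7 comes off first (subtract 7) ⇒ sub: -(-2*x) = 0 or -14.
Step 4. [-(-2*x) = 0 or -14] leading − — multiply by −1 ⇒ neg: -2*x = 0 or 14.
Step 5. [-2*x = 0 or 14] divide by the outer -2 ⇒ div: x = 0 or -7.

Answer: x ∈ {-7, 0}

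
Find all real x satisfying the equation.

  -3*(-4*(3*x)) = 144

Step 1. [-3*(-4*(3*x)) = 144] -3 out front; divide by -3 ⇒ div: -4*(3*x) = -48.
Step 2. [-4*(3*x) = -48] divide by the outer -4, so div: 3*x = 12.
Step 3. [3*x = 12] 3 out front; divide by 3. So div: x = 4.

Answer: x ∈ {4}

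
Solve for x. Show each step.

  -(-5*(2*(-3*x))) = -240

Step 1. [-(-5*(2*(-3*x))) = -240] LHS negated; negate both sides. So neg: -5*(2*(-3*x)) = 240.
Step 2. [-5*(2*(-3*x)) = 240] -5·(inner) — divide through by -5 ⇒ div: 2*(-3*x) = -48.
Step 3. [2*(-3*x) = -48] 2·(inner) — divide through by 2, so div: -3*x = -24.
Step 4. [-3*x = -24] -3·(inner) — divide through by -3 ⇒ div: x = 8.

Answer: x ∈ {8}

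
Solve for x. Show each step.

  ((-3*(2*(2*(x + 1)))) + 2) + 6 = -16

Step 1. [((-3*(2*(2*(x + 1)))) + 2) + 6 = -16] the outer +6 inverts by subtracting 6, so sub: (-3*(2*(2*(x + 1)))) + 2 = -22.
Step 2. [(-3*(2*(2*(x + 1)))) + 2 = -22] 2 comes off first (subtract 2). So sub: -3*(2*(2*(x + 1))) = -24.
Step 3. [-3*(2*(2*(x + 1))) = -24] leading coefficient -3: divide by -3, so div: 2*(2*(x + 1)) = 8.
Step 4. [2*(2*(x + 1)) = 8] 2·(inner) — divide through by 2, so div: 2*(x + 1) = 4.
Step 5. [2*(x + 1) = 4] LHS = 2·(…); ÷2 both sides. So div: x + 1 = 2.
Step 6. [x + 1 = 2] subtract 1: x sits inside (… + 1) ⇒ sub: x = 1.

Answer: x ∈ {1}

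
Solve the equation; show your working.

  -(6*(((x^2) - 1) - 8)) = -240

Step 1. [-(6*(((x^2) - 1) - 8)) = -240] leading − — multiply by −1, so neg: 6*(((x^2) - 1) - 8) = 240.
Step 2. [6*(((x^2) - 1) - 8) = 240] LHS = 6·(…); ÷6 both sides. So div: ((x^2) - 1) - 8 = 40.
Step 3. [((x^2) - 1) - 8 = 40] peel the -8: add 8 from each side ⇒ sub: (x^2) - 1 = 48.
Step 4. [(x^2) - 1 = 48] add 1: x sits inside (… - 1). So sub: x^2 = 49.
Step 5. [x^2 = 49] LHS squared, RHS 49 ≥ 0: apply √ (±), so sqrt: x = 7 or -7.

Answer: x ∈ {-7, 7}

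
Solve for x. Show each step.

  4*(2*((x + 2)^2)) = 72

Step 1. [4*(2*((x + 2)^2)) = 72] leading coefficient 4: divide by 4. So div: 2*((x + 2)^2) = 18.
Step 2. [2*((x + 2)^2) = 18] 2·(inner) — divide through by 2. So div: (x + 2)^2 = 9.
Step 3. [(x + 2)^2 = 9] 9 ≥ 0, LHS is (·)² — take ±√. So sqrt: x + 2 = 3 or -3.
Step 4. [x + 2 = 3 or -3] the outer +2 inverts by subtracting 2, so sub: x = 1 or -5.

Answer: x ∈ {-5, 1}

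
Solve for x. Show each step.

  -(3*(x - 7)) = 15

Step 1. [-(3*(x - 7)) = 15] flip signs both sides, so neg: 3*(x - 7) = -15.
Step 2. [3*(x - 7) = -15] leading coefficient 3: divide by 3, so div: x - 7 = -5.
Step 3. [x - 7 = -5] add 7: x sits inside (… - 7). So sub: x = 2.

Answer: x ∈ {2}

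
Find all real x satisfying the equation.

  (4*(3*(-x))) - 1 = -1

Step 1. [(4*(3*(-x))) - 1 = -1] add 1: x sits inside (… - 1) ⇒ sub: 4*(3*(-x)) = 0.
Step 2. [4*(3*(-x)) = 0] 4·(inner) — divide through by 4 ⇒ div: 3*(-x) = 0.
Step 3. [3*(-x) = 0] 3·(inner) — divide through by 3. So div: -x = 0.
Step 4. [-x = 0] leading − — multiply by −1 ⇒ neg: x = 0.

Answer: x ∈ {0}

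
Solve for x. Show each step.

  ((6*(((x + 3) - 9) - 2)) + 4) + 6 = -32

Step 1. [((6*(((x + 3) - 9) - 2)) + 4) + 6 = -32] peel the +6: subtract 6 from each side, so sub: (6*(((x + 3) - 9) - 2)) + 4 = -38.
Step 2. [(6*(((x + 3) - 9) - 2)) + 4 = -38] subtract 4: x sits inside (… + 4). So sub: 6*(((x + 3) - 9) - 2) = -42.
Step 3. [6*(((x + 3) - 9) - 2) = -42] leading coefficient 6: divide by 6 ⇒ div: ((x + 3) - 9) - 2 = -7.
Step 4. [((x + 3) - 9) - 2 = -7] 2 comes off first (add 2). So sub: (x + 3) - 9 = -5.
Step 5. [(x + 3) - 9 = -5] 9 comes off first (add 9) ⇒ sub: x + 3 = 4.
Step 6. [x + 3 = 4] 3 comes off first (subtract 3), so sub: x = 1.

Answer: x ∈ {1}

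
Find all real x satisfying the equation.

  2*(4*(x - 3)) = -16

Step 1. [2*(4*(x - 3)) = -16] leading coefficient 2: divide by 2, so div: 4*(x - 3) = -8.
Step 2. [4*(x - 3) = -8] leading coefficient 4: divide by 4 ⇒ div: x - 3 = -2.
Step 3. [x - 3 = -2] the outer -3 inverts by adding 3. So sub: x = 1.

Answer: x ∈ {1}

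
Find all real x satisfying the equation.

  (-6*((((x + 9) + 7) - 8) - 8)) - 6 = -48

Step 1. [(-6*((((x + 9) + 7) - 8) - 8)) - 6 = -48] 6 comes off first (add 6). So sub: -6*((((x + 9) + 7) - 8) - 8) = -42.
Step 2. [-6*((((x + 9) + 7) - 8) - 8) = -42] leading coefficient -6: divide by -6, so div: (((x + 9) + 7) - 8) - 8 = 7.
Step 3. [(((x + 9) + 7) - 8) - 8 = 7] peel the -8: add 8 from each side ⇒ sub: ((x + 9) + 7) - 8 = 15.
Step 4. [((x + 9) + 7) - 8 = 15] the outer -8 inverts by adding 8, so sub: (x + 9) + 7 = 23.
Step 5. [(x + 9) + 7 = 23] subtract 7: x sits inside (… + 7) ⇒ sub: x + 9 = 16.
Step 6. [x + 9 = 16] peel the +9: subtract 9 from each side. So sub: x = 7.

Answer: x ∈ {7}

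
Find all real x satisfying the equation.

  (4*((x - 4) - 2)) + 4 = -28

Step 1. [(4*((x - 4) - 2)) + 4 = -28] the outer +4 inverts by subtracting 4, so sub: 4*((x - 4) - 2) = -32.
Step 2. [4*((x - 4) - 2) = -32] 4 out front; divide by 4. So div: (x - 4) - 2 = -8.
Step 3. [(x - 4) - 2 = -8] -2 is outermost — add 2 both sides, so sub: x - 4 = -6.
Step 4. [x - 4 = -6] -4 is outermost — add 4 both sides. So sub: x = -2.

Answer: x ∈ {-2}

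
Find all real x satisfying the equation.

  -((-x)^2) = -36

Step 1. [-((-x)^2) = -36] LHS negated; negate both sides, so neg: (-x)^2 = 36.
Step 2. [(-x)^2 = 36] LHS squared, RHS 36 ≥ 0: apply √ (±). So sqrt: -x = 6 or -6.
Step 3. [-x = 6 or -6] LHS negated; negate both sides, so neg: x = -6 or 6.

Answer: x ∈ {-6, 6}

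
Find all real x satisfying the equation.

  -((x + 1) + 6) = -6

Step 1. [-((x + 1) + 6) = -6] LHS negated; negate both sides ⇒ neg: (x + 1) + 6 = 6.
Step 2. [(x + 1) + 6 = 6] +6 is outermost — subtract 6 both sides ⇒ sub: x + 1 = 0.
Step 3. [x + 1 = 0] peel the +1: subtract 1 from each side, so sub: x = -1.

Answer: x ∈ {-1}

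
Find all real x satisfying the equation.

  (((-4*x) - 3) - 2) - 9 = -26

Step 1. [(((-4*x) - 3) - 2) - 9 = -26] the outer -9 inverts by adding 9. So sub: ((-4*x) - 3) - 2 = -17.
Step 2. [((-4*x) - 3) - 2 = -17] add 2: x sits inside (… - 2). So sub: (-4*x) - 3 = -15.
Step 3. [(-4*x) - 3 = -15] add 3: x sits inside (… - 3). So sub: -4*x = -12.
Step 4. [-4*x = -12] leading coefficient -4: divide by -4 ⇒ div: x = 3.

Answer: x ∈ {3}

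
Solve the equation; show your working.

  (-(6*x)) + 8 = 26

Step 1. [(-(6*x)) + 8 = 26] peel the +8: subtract 8 from each side ⇒ sub: -(6*x) = 18.
Step 2. [-(6*x) = 18] leading − — multiply by −1, so neg: 6*x = -18.
Step 3. [6*x = -18] LHS = 6·(…); ÷6 both sides. So div: x = -3.

Answer: x ∈ {-3}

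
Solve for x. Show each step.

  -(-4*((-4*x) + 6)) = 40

Step 1. [-(-4*((-4*x) + 6)) = 40] leading − — multiply by −1 ⇒ neg: -4*((-4*x) + 6) = -40.
Step 2. [-4*((-4*x) + 6) = -40] leading coefficient -4: divide by -4 ⇒ div: (-4*x) + 6 = 10.
Step 3. [(-4*x) + 6 = 10] +6 is outermost — subtract 6 both sides ⇒ sub: -4*x = 4.
Step 4. [-4*x = 4] divide by the outer -4, so div: x = -1.

Answer: x ∈ {-1}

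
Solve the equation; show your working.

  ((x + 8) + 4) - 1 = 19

Step 1. [((x + 8) + 4) - 1 = 19] -1 is outermost — add 1 both sides. So sub: (x + 8) + 4 = 20.
Step 2. [(x + 8) + 4 = 20] +4 is outermost — subtract 4 both sides. So sub: x + 8 = 16.
Step 3. [x + 8 = 16] the outer +8 inverts by subtracting 8. So sub: x = 8.

Answer: x ∈ {8}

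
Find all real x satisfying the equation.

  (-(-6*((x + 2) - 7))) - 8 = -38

Step 1. [(-(-6*((x + 2) - 7))) - 8 = -38] add 8: x sits inside (… - 8). So sub: -(-6*((x + 2) - 7)) = -30.
Step 2. [-(-6*((x + 2) - 7)) = -30] LHS negated; negate both sides, so neg: -6*((x + 2) - 7) = 30.
Step 3. [-6*((x + 2) - 7) = 30] -6·(inner) — divide through by -6 ⇒ div: (x + 2) - 7 = -5.
Step 4. [(x + 2) - 7 = -5] add 7: x sits inside (… - 7) ⇒ sub: x + 2 = 2.
Step 5. [x + 2 = 2] +2 is outermost — subtract 2 both sides, so sub: x = 0.

Answer: x ∈ {0}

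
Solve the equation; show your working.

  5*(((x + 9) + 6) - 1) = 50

Step 1. [5*(((x + 9) + 6) - 1) = 50] leading coefficient 5: divide by 5, so div: ((x + 9) + 6) - 1 = 10.
Step 2. [((x + 9) + 6) - 1 = 10] peel the -1: add 1 from each side, so sub: (x + 9) + 6 = 11.
Step 3. [(x + 9) + 6 = 11] peel the +6: subtract 6 from each side, so sub: x + 9 = 5.
Step 4. [x + 9 = 5] +9 is outermost — subtract 9 both sides ⇒ sub: x = -4.

Answer: x ∈ {-4}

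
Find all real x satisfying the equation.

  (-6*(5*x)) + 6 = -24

Step 1. [(-6*(5*x)) + 6 = -24] -6 divides every term; factor it out. So factor: (5*x) - 1 = 4.
Step 2. [(5*x) - 1 = 4] 1 comes off first (add 1), so sub: 5*x = 5.
Step 3. [5*x = 5] divide by the outer 5. So div: x = 1.

Answer: x ∈ {1}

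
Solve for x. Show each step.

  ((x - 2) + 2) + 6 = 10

Step 1. [((x - 2) + 2) + 6 = 10] 6 comes off first (subtract 6), so sub: (x - 2) + 2 = 4.
Step 2. [(x - 2) + 2 = 4] +2 is outermost — subtract 2 both sides. So sub: x - 2 = 2.
Step 3. [x - 2 = 2] -2 is outermost — add 2 both sides ⇒ sub: x = 4.

Answer: x ∈ {4}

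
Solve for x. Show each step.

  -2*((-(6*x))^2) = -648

Step 1. [-2*((-(6*x))^2) = -648] -2 out front; divide by -2 ⇒ div: (-(6*x))^2 = 324.
Step 2. [(-(6*x))^2 = 324] 324 ≥ 0, LHS is (·)² — take ±√ ⇒ sqrt: -(6*x) = 18 or -18.
Step 3. [-(6*x) = 18 or -18] LHS negated; negate both sides. So neg: 6*x = -18 or 18.
Step 4. [6*x = -18 or 18] divide by the outer 6. So div: x = -3 or 3.

Answer: x ∈ {-3, 3}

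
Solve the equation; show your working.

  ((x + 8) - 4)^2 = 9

Step 1. [((x + 8) - 4)^2 = 9] LHS squared, RHS 9 ≥ 0: apply √ (±), so sqrt: (x + 8) - 4 = 3 or -3.
Step 2. [(x + 8) - 4 = 3 or -3] add 4: x sits inside (… - 4). So sub: x + 8 = 7 or 1.
Step 3. [x + 8 = 7 or 1] subtract 8: x sits inside (… + 8) ⇒ sub: x = -1 or -7.

Answer: x ∈ {-7, -1}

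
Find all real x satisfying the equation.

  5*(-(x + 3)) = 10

Step 1. [5*(-(x + 3)) = 10] 5 out front; divide by 5 ⇒ div: -(x + 3) = 2.
Step 2. [-(x + 3) = 2] LHS negated; negate both sides, so neg: x + 3 = -2.
Step 3. [x + 3 = -2] peel the +3: subtract 3 from each side ⇒ sub: x = -5.

Answer: x ∈ {-5}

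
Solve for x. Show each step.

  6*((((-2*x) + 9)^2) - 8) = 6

Step 1. [6*((((-2*x) + 9)^2) - 8) = 6] LHS = 6·(…); ÷6 both sides. So div: (((-2*x) + 9)^2) - 8 = 1.
Step 2. [(((-2*x) + 9)^2) - 8 = 1] -8 is outermost — add 8 both sides. So sub: ((-2*x) + 9)^2 = 9.
Step 3. [((-2*x) + 9)^2 = 9] LHS squared, RHS 9 ≥ 0: apply √ (±). So sqrt: (-2*x) + 9 = 3 or -3.
Step 4. [(-2*x) + 9 = 3 or -3] the outer +9 inverts by subtracting 9, so sub: -2*x = -6 or -12.
Step 5. [-2*x = -6 or -12] divide by the outer -2. So div: x = 3 or 6.

Answer: x ∈ {3, 6}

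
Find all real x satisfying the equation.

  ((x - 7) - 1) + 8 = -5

Step 1. [((x - 7) - 1) + 8 = -5] the outer +8 inverts by subtracting 8. So sub: (x - 7) - 1 = -13.
Step 2. [(x - 7) - 1 = -13] the outer -1 inverts by adding 1. So sub: x - 7 = -12.
Step 3. [x - 7 = -12] the outer -7 inverts by adding 7 ⇒ sub: x = -5.

Answer: x ∈ {-5}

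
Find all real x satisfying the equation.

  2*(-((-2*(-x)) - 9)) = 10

Step 1. [2*(-((-2*(-x)) - 9)) = 10] leading coefficient 2: divide by 2 ⇒ div: -((-2*(-x)) - 9) = 5.
Step 2. [-((-2*(-x)) - 9) = 5] leading − — multiply by −1. So neg: (-2*(-x)) - 9 = -5.
Step 3. [(-2*(-x)) - 9 = -5] -9 is outermost — add 9 both sides. So sub: -2*(-x) = 4.
Step 4. [-2*(-x) = 4] leading coefficient -2: divide by -2 ⇒ div: -x = -2.
Step 5. [-x = -2] flip signs both sides, so neg: x = 2.

Answer: x ∈ {2}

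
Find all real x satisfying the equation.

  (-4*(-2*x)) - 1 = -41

Step 1. [(-4*(-2*x)) - 1 = -41] the outer -1 inverts by adding 1, so sub: -4*(-2*x) = -40.
Step 2. [-4*(-2*x) = -40] LHS = -4·(…); ÷-4 both sides. So div: -2*x = 10.
Step 3. [-2*x = 10] LHS = -2·(…); ÷-2 both sides, so div: x = -5.

Answer: x ∈ {-5}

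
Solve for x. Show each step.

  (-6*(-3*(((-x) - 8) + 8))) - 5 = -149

Step 1. [(-6*(-3*(((-x) - 8) + 8))) - 5 = -149] -5 is outermost — add 5 both sides. So sub: -6*(-3*(((-x) - 8) + 8)) = -144.
Step 2. [-6*(-3*(((-x) - 8) + 8)) = -144] divide by the outer -6 ⇒ div: -3*(((-x) - 8) + 8) = 24.
Step 3. [-3*(((-x) - 8) + 8) = 24] -3·(inner) — divide through by -3 ⇒ div: ((-x) - 8) + 8 = -8.
Step 4. [((-x) - 8) + 8 = -8] 8 comes off first (subtract 8), so sub: (-x) - 8 = -16.
Step 5. [(-x) - 8 = -16] the outer -8 inverts by adding 8. So sub: -x = -8.
Step 6. [-x = -8] LHS negated; negate both sides. So neg: x = 8.

Answer: x ∈ {8}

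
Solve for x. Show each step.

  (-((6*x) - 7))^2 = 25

Step 1. [(-((6*x) - 7))^2 = 25] √ both sides: 25 ≥ 0 gives two branches ⇒ sqrt: -((6*x) - 7) = 5 or -5.
Step 2. [-((6*x) - 7) = 5 or -5] leading − — multiply by −1. So neg: (6*x) - 7 = -5 or 5.
Step 3. [(6*x) - 7 = -5 or 5] peel the -7: add 7 from each side. So sub: 6*x = 2 or 12.
Step 4. [6*x = 2 or 12] 6 out front; divide by 6. So div: x = 1/3 or 2.

Answer: x ∈ {1/3, 2}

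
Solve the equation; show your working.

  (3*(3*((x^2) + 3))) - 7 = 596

Step 1. [(3*(3*((x^2) + 3))) - 7 = 596] the outer -7 inverts by adding 7. So sub: 3*(3*((x^2) + 3)) = 603.
Step 2. [3*(3*((x^2) + 3)) = 603] leading coefficient 3: divide by 3, so div: 3*((x^2) + 3) = 201.
Step 3. [3*((x^2) + 3) = 201] LHS = 3·(…); ÷3 both sides, so div: (x^2) + 3 = 67.
Step 4. [(x^2) + 3 = 67] the outer +3 inverts by subtracting 3, so sub: x^2 = 64.
Step 5. [x^2 = 64] 64 ≥ 0, LHS is (·)² — take ±√ ⇒ sqrt: x = 8 or -8.

Answer: x ∈ {-8, 8}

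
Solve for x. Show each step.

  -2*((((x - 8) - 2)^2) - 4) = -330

Step 1. [-2*((((x - 8) - 2)^2) - 4) = -330] divide by the outer -2, so div: (((x - 8) - 2)^2) - 4 = 165.
Step 2. [(((x - 8) - 2)^2) - 4 = 165] peel the -4: add 4 from each side, so sub: ((x - 8) - 2)^2 = 169.
Step 3. [((x - 8) - 2)^2 = 169] 169 ≥ 0, LHS is (·)² — take ±√. So sqrt: (x - 8) - 2 = 13 or -13.
Step 4. [(x - 8) - 2 = 13 or -13] 2 comes off first (add 2) ⇒ sub: x - 8 = 15 or -11.
Step 5. [x - 8 = 15 or -11] 8 comes off first (add 8) ⇒ sub: x = 23 or -3.

Answer: x ∈ {-3, 23}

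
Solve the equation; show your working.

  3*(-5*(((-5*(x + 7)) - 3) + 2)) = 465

Step 1. [3*(-5*(((-5*(x + 7)) - 3) + 2)) = 465] 3·(inner) — divide through by 3 ⇒ div: -5*(((-5*(x + 7)) - 3) + 2) = 155.
Step 2. [-5*(((-5*(x + 7)) - 3) + 2) = 155] -5 out front; divide by -5. So div: ((-5*(x + 7)) - 3) + 2 = -31.
Step 3. [((-5*(x + 7)) - 3) + 2 = -31] 2 comes off first (subtract 2) ⇒ sub: (-5*(x + 7)) - 3 = -33.
Step 4. [(-5*(x + 7)) - 3 = -33] the outer -3 inverts by adding 3 ⇒ sub: -5*(x + 7) = -30.
Step 5. [-5*(x + 7) = -30] LHS = -5·(…); ÷-5 both sides. So div: x + 7 = 6.
Step 6. [x + 7 = 6] peel the +7: subtract 7 from each side, so sub: x = -1.

Answer: x ∈ {-1}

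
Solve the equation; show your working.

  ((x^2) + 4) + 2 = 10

Step 1. [((x^2) + 4) + 2 = 10] 2 comes off first (subtract 2). So sub: (x^2) + 4 = 8.
Step 2. [(x^2) + 4 = 8] peel the +4: subtract 4 from each side ⇒ sub: x^2 = 4.
Step 3. [x^2 = 4] √ both sides: 4 ≥ 0 gives two branches ⇒ sqrt: x = 2 or -2.

Answer: x ∈ {-2, 2}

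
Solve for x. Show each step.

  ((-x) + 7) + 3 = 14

Step 1. [((-x) + 7) + 3 = 14] +3 is outermost — subtract 3 both sides. So sub: (-x) + 7 = 11.
Step 2. [(-x) + 7 = 11] peel the +7: subtract 7 from each side. So sub: -x = 4.
Step 3. [-x = 4] leading − — multiply by −1. So neg: x = -4.

Answer: x ∈ {-4}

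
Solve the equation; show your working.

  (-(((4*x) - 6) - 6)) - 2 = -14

Step 1. [(-(((4*x) - 6) - 6)) - 2 = -14] add 2: x sits inside (… - 2), so sub: -(((4*x) - 6) - 6) = -12.
Step 2. [-(((4*x) - 6) - 6) = -12] leading − — multiply by −1 ⇒ neg: ((4*x) - 6) - 6 = 12.
Step 3. [((4*x) - 6) - 6 = 12] add 6: x sits inside (… - 6) ⇒ sub: (4*x) - 6 = 18.
Step 4. [(4*x) - 6 = 18] 6 comes off first (add 6), so sub: 4*x = 24.
Step 5. [4*x = 24] leading coefficient 4: divide by 4, so div: x = 6.

Answer: x ∈ {6}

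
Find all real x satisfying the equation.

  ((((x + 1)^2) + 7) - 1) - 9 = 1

Step 1. [((((x + 1)^2) + 7) - 1) - 9 = 1] add 9: x sits inside (… - 9), so sub: (((x + 1)^2) + 7) - 1 = 10.
Step 2. [(((x + 1)^2) + 7) - 1 = 10] the outer -1 inverts by adding 1 ⇒ sub: ((x + 1)^2) + 7 = 11.
Step 3. [((x + 1)^2) + 7 = 11] 7 comes off first (subtract 7) ⇒ sub: (x + 1)^2 = 4.
Step 4. [(x + 1)^2 = 4] √ both sides: 4 ≥ 0 gives two branches, so sqrt: x + 1 = 2 or -2.
Step 5. [x + 1 = 2 or -2] the outer +1 inverts by subtracting 1, so sub: x = 1 or -3.

Answer: x ∈ {-3, 1}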